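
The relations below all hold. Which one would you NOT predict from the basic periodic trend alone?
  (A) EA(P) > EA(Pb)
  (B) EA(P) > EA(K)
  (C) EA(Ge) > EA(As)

(C)

The general trend: electron affinity increases across a period and decreases down a group.
(A) P (period 3, group 15) vs Pb (period 6, group 14): the stated order agrees with the simple trend.
(B) P (period 3, group 15) vs K (period 4, group 1): the stated order agrees with the simple trend.
(C) Ge (period 4, group 14) vs As (period 4, group 15): the stated order contradicts the simple trend.
The exception is (C): adding an electron to As's half-filled 4p³ is unfavourable, so Ge (4p²) has the more exothermic EA.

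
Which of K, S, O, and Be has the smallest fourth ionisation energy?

S

IE_4 is the cost of taking one more electron from the +3 cation: K³⁺ is already 2 electrons into the core; S³⁺ still has 3 valence electrons; O³⁺ still has 3 valence electrons; Be³⁺ is already 1 electron into the core.
Usually core removal costs more than valence removal, but here the competition is close: a tightly held n=2 valence electron can cost more to remove than an n=3 core electron, so the actual values have to decide it.
Valence configurations: S³⁺ [Ne]3s²3p¹, O³⁺ [He]2s²2p¹.
The numbers (kJ/mol): K 5877, S 4556, O 7469, Be 21007.
Putting it together, IE_4: S < K < O < Be.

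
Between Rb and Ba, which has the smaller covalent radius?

Atomic radius shrinks across a period as nuclear charge pulls the same shell inward, and grows down a group as new shells are added.
These sit on a diagonal, where the across-period and down-group effects partly cancel.
Rb > Ba: period and group pull opposite ways; the across-period shift dominates (210 vs 196 pm).
Approximate values (pm): Rb 210, Ba 196.
So Ba has the smaller covalent radius (Ba < Rb).

Ba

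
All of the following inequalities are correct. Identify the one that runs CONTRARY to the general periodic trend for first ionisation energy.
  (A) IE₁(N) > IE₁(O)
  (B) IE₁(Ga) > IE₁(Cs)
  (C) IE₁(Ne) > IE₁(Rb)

The general trend: first ionisation energy increases across a period and decreases down a group.
(A) N (period 2, group 15) vs O (period 2, group 16): the stated order contradicts the simple trend.
(B) Ga (period 4, group 13) vs Cs (period 6, group 1): the stated order agrees with the simple trend.
(C) Ne (period 2, group 18) vs Rb (period 5, group 1): the stated order agrees with the simple trend.
The exception is (A): pairing an electron in O's 2p⁴ costs repulsion energy, so O ionizes more easily than half-filled N (2p³).

(A)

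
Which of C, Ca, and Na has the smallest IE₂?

Consider each +1 ion: C⁺ still has 3 valence electrons; Ca⁺ still has 1 valence electron; Na⁺ is the bare [Ne] core.
Breaking into a closed-shell core is much more expensive than removing a leftover valence electron — Na has the largest IE_2 here.
Valence configurations: C⁺ [He]2s²2p¹, Ca⁺ [Ar]4s¹.
Approximate IE_2 values (kJ/mol): C 2353, Ca 1145, Na 4562.
Putting it together, IE_2: Ca < C < Na.

Ca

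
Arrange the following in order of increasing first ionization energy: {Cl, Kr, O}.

O is in period 2, group 16; Cl is in period 3, group 17; Kr is in period 4, group 18.
IE₁ increases left→right with effective nuclear charge and decreases top→bottom as the valence shell moves farther out.
A diagonal step moves right (one effect) and down (the opposite effect) at once.
O > Cl: the two effects oppose for this pair; the down-group effect wins (1314 vs 1251 kJ/mol).
Kr > O: period and group pull opposite ways; the across-period shift dominates (1351 vs 1314 kJ/mol).
Approximate values (kJ/mol): O 1314, Cl 1251, Kr 1351.
So from lowest to highest: Cl < O < Kr.

Cl, O, Kr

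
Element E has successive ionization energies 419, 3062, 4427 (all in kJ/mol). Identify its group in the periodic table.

Look for the largest jump between consecutive ionization energies: IE2/IE1 ≈ 7.3, far larger than any earlier ratio.
That jump marks the point where a core electron is being removed. So the atom has 1 valence electron.
A main-group element with 1 valence electron is in group 1.

Group 1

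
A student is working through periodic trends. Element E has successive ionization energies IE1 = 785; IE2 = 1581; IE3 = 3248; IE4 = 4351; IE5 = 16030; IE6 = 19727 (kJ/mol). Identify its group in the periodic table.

Group 14

Look for the largest jump between consecutive ionization energies: IE5/IE4 ≈ 3.7, far larger than any earlier ratio.
That jump marks the point where a core electron is being removed. So the atom has 4 valence electrons.
A main-group element with 4 valence electrons is in group 14.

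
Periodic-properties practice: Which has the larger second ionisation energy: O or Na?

Consider each +1 ion: O⁺ still has 5 valence electrons; Na⁺ is the bare [Ne] core.
Core electrons are held far more tightly than valence electrons, so Na tops the IE_2 order.
The numbers (kJ/mol): O 3388, Na 4562.
Putting it together, IE_2: O < Na.

Na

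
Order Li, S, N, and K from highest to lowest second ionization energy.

Li, K, N, S

After 1 electron has been removed, what remains? Li⁺ is the bare [He] core; S⁺ still has 5 valence electrons; N⁺ still has 4 valence electrons; K⁺ is the bare [Ar] core.
Pulling an electron out of a noble-gas core costs far more than removing a remaining valence electron, so K and Li sit at the high end of IE_2.
Valence configurations: S⁺ [Ne]3s²3p³, N⁺ [He]2s²2p².
Tabulated IE_2 (kJ/mol): Li 7298, S 2252, N 2856, K 3052.
So the second ionization energies run S < N < K < Li.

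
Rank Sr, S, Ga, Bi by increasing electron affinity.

S is in period 3, group 16; Ga is in period 4, group 13; Sr is in period 5, group 2; Bi is in period 6, group 15.
Adding an electron releases more energy for atoms nearer the top right (short of the noble gases).
Neither a single period nor a single group — weigh both effects.
Ga > Sr: both effects reinforce here, so Ga is clearly the higher of the two.
Bi > Ga: the two effects oppose for this pair; the across-period effect wins (91 vs 29 kJ/mol).
S > Bi: both effects reinforce here, so S is clearly the higher of the two.
Approximate values (kJ/mol): S 200, Ga 29, Sr 5, Bi 91.
So from lowest to highest: Sr < Ga < Bi < S.

Sr, Ga, Bi, S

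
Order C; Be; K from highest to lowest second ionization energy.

IE_2 is the cost of taking one more electron from the +1 cation: C⁺ still has 3 valence electrons; Be⁺ still has 1 valence electron; K⁺ is the bare [Ar] core.
Core electrons are held far more tightly than valence electrons, so K tops the IE_2 order.
Valence configurations: C⁺ [He]2s²2p¹, Be⁺ [He]2s¹.
Tabulated IE_2 (kJ/mol): C 2353, Be 1757, K 3052.
Hence IE_2: Be < C < K.

K > C > Be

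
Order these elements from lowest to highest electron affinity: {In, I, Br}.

Br is in period 4, group 17; In is in period 5, group 13; I is in period 5, group 17.
Atoms with high Z_eff and room in the valence shell (especially the halogens) have the most exothermic electron affinities.
These span different periods and groups, so the two trends combine.
I > In: both are in period 5; the period trend gives I the larger value.
Br > I: they share group 17; the group trend gives Br the larger value.
For reference (kJ/mol): Br 325, In 29, I 295.
So from lowest to highest: In < I < Br.

In < I < Br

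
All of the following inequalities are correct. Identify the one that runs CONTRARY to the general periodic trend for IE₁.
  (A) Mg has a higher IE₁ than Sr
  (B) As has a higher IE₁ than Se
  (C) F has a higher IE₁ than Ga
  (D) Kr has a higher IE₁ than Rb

(B)

The general trend: IE₁ increases across a period and decreases down a group.
(A) Mg (period 3, group 2) vs Sr (period 5, group 2): the stated order agrees with the simple trend.
(B) As (period 4, group 15) vs Se (period 4, group 16): the stated order contradicts the simple trend.
(C) F (period 2, group 17) vs Ga (period 4, group 13): the stated order agrees with the simple trend.
(D) Kr (period 4, group 18) vs Rb (period 5, group 1): the stated order agrees with the simple trend.
The exception is (B): Se (4p⁴) ionizes more easily than half-filled As (4p³).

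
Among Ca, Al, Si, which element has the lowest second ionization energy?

After 1 electron has been removed, what remains? Ca⁺ still has 1 valence electron; Al⁺ still has 2 valence electrons; Si⁺ still has 3 valence electrons.
All are still removing valence electrons, so compare the +1 ions as you would atoms: IE_2 generally rises across a period (higher Z_eff) and falls down a group (larger shell), subject to the usual subshell exceptions.
Valence configurations: Ca⁺ [Ar]4s¹, Al⁺ [Ne]3s², Si⁺ [Ne]3s²3p¹.
Si⁺ loses a lone 3p electron whereas Al⁺ must break into a filled 3s² pair, so IE_2(Al) > IE_2(Si) even though Si has the higher nuclear charge.
Approximate IE_2 values (kJ/mol): Ca 1145, Al 1817, Si 1577.
Overall IE_2 order: Ca < Si < Al.

Ca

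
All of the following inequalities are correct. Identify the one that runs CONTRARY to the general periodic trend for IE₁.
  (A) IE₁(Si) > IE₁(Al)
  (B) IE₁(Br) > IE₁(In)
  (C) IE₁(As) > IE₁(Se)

The general trend: IE₁ increases across a period and decreases down a group.
(A) Si (period 3, group 14) vs Al (period 3, group 13): the stated order agrees with the simple trend.
(B) Br (period 4, group 17) vs In (period 5, group 13): the stated order agrees with the simple trend.
(C) As (period 4, group 15) vs Se (period 4, group 16): the stated order contradicts the simple trend.
The exception is (C): Se (4p⁴) ionizes more easily than half-filled As (4p³).

(C)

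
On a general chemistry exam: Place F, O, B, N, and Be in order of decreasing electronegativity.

Be is in period 2, group 2; B is in period 2, group 13; N is in period 2, group 15; O is in period 2, group 16; F is in period 2, group 17.
Smaller atoms with higher effective nuclear charge are more electronegative.
All lie in period 2, so electronegativity increases left to right.
So from highest to lowest: F > O > N > B > Be.

F > O > N > B > Be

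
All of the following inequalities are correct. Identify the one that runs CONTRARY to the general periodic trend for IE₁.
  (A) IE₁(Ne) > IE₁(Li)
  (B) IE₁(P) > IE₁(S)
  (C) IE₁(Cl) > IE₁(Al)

(B)

The general trend: IE₁ increases across a period and decreases down a group.
(A) Ne (period 2, group 18) vs Li (period 2, group 1): the stated order agrees with the simple trend.
(B) P (period 3, group 15) vs S (period 3, group 16): the stated order contradicts the simple trend.
(C) Cl (period 3, group 17) vs Al (period 3, group 13): the stated order agrees with the simple trend.
The exception is (B): S (3p⁴) ionizes more easily than half-filled P (3p³) because the paired 3p electron in S is pushed out by e⁻–e⁻ repulsion.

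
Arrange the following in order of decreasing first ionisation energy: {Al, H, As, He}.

He > H > As > Al

First ionization energy rises across a period (greater Z_eff holds electrons more tightly) and falls down a group (valence electrons are farther from the nucleus).
Neither a single period nor a single group — weigh both effects.
As > Al: period and group pull opposite ways; the across-period shift dominates (947 vs 578 kJ/mol).
H > As: the two effects oppose for this pair; the down-group effect wins (1312 vs 947 kJ/mol).
He > H: He lies to the right of H in period 1, so the across-period effect alone puts He higher.
Approximate values (kJ/mol): H 1312, He 2372, Al 578, As 947.
So from highest to lowest: He > H > As > Al.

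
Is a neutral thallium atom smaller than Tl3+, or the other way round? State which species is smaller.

Forming Tl3+ removes 3 electrons from Tl. Fewer electrons for the same nuclear charge means less shielding and a higher Z_eff on the remaining electrons, and for main-group metals the entire outer shell is lost.
A cation is smaller than its parent atom: Tl3+ < Tl.

Tl3+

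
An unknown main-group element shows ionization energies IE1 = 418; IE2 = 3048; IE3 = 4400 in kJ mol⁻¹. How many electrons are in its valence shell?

1

Look for the largest jump between consecutive ionization energies: IE2/IE1 ≈ 7.3, far larger than any earlier ratio.
That jump marks the point where a core electron is being removed. So the atom has 1 valence electron.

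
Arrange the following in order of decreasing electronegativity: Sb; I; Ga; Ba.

I, Sb, Ga, Ba

Ga is in period 4, group 13; Sb is in period 5, group 15; I is in period 5, group 17; Ba is in period 6, group 2.
Smaller atoms with higher effective nuclear charge are more electronegative.
Here both period and group differ, so the two effects have to be weighed against each other.
Ga > Ba: both effects reinforce here, so Ga is clearly the higher of the two.
Sb > Ga: period and group pull opposite ways; the across-period shift dominates (2.05 vs 1.81).
I > Sb: I lies to the right of Sb in period 5, so the across-period effect alone puts I higher.
Tabulated electronegativity (Pauling): Ga 1.81, Sb 2.05, I 2.66, Ba 0.89.
So from highest to lowest: I > Sb > Ga > Ba.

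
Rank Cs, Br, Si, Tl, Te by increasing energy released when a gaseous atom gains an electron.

Tl < Cs < Si < Te < Br

EA tends to increase across a period and decrease down a group, though the pattern is less regular than for IE or radius.
Neither a single period nor a single group — weigh both effects.
Cs > Tl: this pair runs against the simple trend — see the exception note.
Si > Cs: relative to Cs, both the across-period and down-group shifts push Si's electron affinity up.
Te > Si: the two effects oppose for this pair; the across-period effect wins (190 vs 134 kJ/mol).
Br > Te: relative to Te, both the across-period and down-group shifts push Br's electron affinity up.
Note the exception: Cs has a higher electron affinity than Tl, contrary to the simple trend — Tl's ns²np¹ configuration gives only a small electron affinity — the sparsely filled np subshell binds an added electron weakly.
Tabulated electron affinity (kJ/mol): Si 134, Br 325, Te 190, Cs 46, Tl 19.
So from lowest to highest: Tl < Cs < Si < Te < Br.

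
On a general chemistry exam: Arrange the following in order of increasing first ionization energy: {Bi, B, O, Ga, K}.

B is in period 2, group 13; O is in period 2, group 16; K is in period 4, group 1; Ga is in period 4, group 13; Bi is in period 6, group 15.
First ionization energy rises across a period (greater Z_eff holds electrons more tightly) and falls down a group (valence electrons are farther from the nucleus).
Here both period and group differ, so the two effects have to be weighed against each other.
Ga > K: Ga lies to the right of K in period 4, so the across-period effect alone puts Ga higher.
Bi > Ga: period and group pull opposite ways; the across-period shift dominates (703 vs 579 kJ/mol).
B > Bi: period and group pull opposite ways; the down-group shift dominates (801 vs 703 kJ/mol).
O > B: both are in period 2; the period trend gives O the larger value.
Tabulated first ionization energy (kJ/mol): B 801, O 1314, K 419, Ga 579, Bi 703.
So from lowest to highest: K < Ga < Bi < B < O.

K < Ga < Bi < B < O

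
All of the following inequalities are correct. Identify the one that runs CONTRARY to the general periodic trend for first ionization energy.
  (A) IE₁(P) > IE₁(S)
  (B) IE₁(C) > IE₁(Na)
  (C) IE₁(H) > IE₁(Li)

The general trend: first ionization energy increases across a period and decreases down a group.
(A) P (period 3, group 15) vs S (period 3, group 16): the stated order contradicts the simple trend.
(B) C (period 2, group 14) vs Na (period 3, group 1): the stated order agrees with the simple trend.
(C) H (period 1, group 1) vs Li (period 2, group 1): the stated order agrees with the simple trend.
The exception is (A): S (3p⁴) ionizes more easily than half-filled P (3p³) because the paired 3p electron in S is pushed out by e⁻–e⁻ repulsion.

(A)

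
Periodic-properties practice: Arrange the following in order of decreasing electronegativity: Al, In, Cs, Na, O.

O is in period 2, group 16; Na is in period 3, group 1; Al is in period 3, group 13; In is in period 5, group 13; Cs is in period 6, group 1.
Atoms toward the upper right of the periodic table pull bonding electrons most strongly.
Neither a single period nor a single group — weigh both effects.
Na > Cs: Na sits above Cs in group 1, so the down-group effect alone puts Na higher.
Al > Na: Al lies to the right of Na in period 3, so the across-period effect alone puts Al higher.
In > Al: this pair runs against the simple trend — see the exception note.
O > In: relative to In, both the across-period and down-group shifts push O's electronegativity up.
Note the exception: In has a higher electronegativity than Al, contrary to the simple trend — poor shielding by filled d (and f) subshells raises the heavier element's effective nuclear charge more than the simple down-group trend predicts.
For reference (Pauling): O 3.44, Na 0.93, Al 1.61, In 1.78, Cs 0.79.
So from highest to lowest: O > In > Al > Na > Cs.

O > In > Al > Na > Cs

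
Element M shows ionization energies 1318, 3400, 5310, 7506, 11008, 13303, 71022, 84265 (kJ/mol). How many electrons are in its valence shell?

Look for the largest jump between consecutive ionization energies: IE7/IE6 ≈ 5.3, far larger than any earlier ratio.
That jump marks the point where a core electron is being removed. So the atom has 6 valence electrons.

6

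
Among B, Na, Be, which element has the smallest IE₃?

After 2 electrons have been removed, what remains? B²⁺ still has 1 valence electron; Na²⁺ is already 1 electron into the core; Be²⁺ is the bare [He] core.
Pulling an electron out of a noble-gas core costs far more than removing a remaining valence electron, so Na and Be sit at the high end of IE_3.
The numbers (kJ/mol): B 3660, Na 6910, Be 14849.
So the third ionization energies run B < Na < Be.

B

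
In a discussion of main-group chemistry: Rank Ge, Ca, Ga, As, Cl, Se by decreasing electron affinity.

Cl is in period 3, group 17; Ca is in period 4, group 2; Ga is in period 4, group 13; Ge is in period 4, group 14; As is in period 4, group 15; Se is in period 4, group 16.
EA tends to increase across a period and decrease down a group, though the pattern is less regular than for IE or radius.
Neither a single period nor a single group — weigh both effects.
Ga > Ca: Ga lies to the right of Ca in period 4, so the across-period effect alone puts Ga higher.
As > Ga: As lies to the right of Ga in period 4, so the across-period effect alone puts As higher.
Ge > As: this pair runs against the simple trend — see the exception note.
Se > Ge: both are in period 4; the period trend gives Se the larger value.
Cl > Se: relative to Se, both the across-period and down-group shifts push Cl's electron affinity up.
Note the exception: Ge has a higher electron affinity than As, contrary to the simple trend — adding an electron to As's half-filled 4p³ is unfavourable, so Ge (4p²) has the more exothermic EA.
Tabulated electron affinity (kJ/mol): Cl 349, Ca 2, Ga 29, Ge 119, As 78, Se 195.
So from highest to lowest: Cl > Se > Ge > As > Ga > Ca.

Cl > Se > Ge > As > Ga > Ca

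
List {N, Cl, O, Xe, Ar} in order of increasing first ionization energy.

N is in period 2, group 15; O is in period 2, group 16; Cl is in period 3, group 17; Ar is in period 3, group 18; Xe is in period 5, group 18.
Removing the outermost electron gets harder across a period and easier down a group.
Here both period and group differ, so the two effects have to be weighed against each other.
Cl > Xe: the two effects oppose for this pair; the down-group effect wins (1251 vs 1170 kJ/mol).
O > Cl: period and group pull opposite ways; the down-group shift dominates (1314 vs 1251 kJ/mol).
N > O: this pair runs against the simple trend — see the exception note.
Ar > N: period and group pull opposite ways; the across-period shift dominates (1521 vs 1402 kJ/mol).
Note the exception: N has a higher first ionization energy than O, contrary to the simple trend — pairing an electron in O's 2p⁴ costs repulsion energy, so O ionizes more easily than half-filled N (2p³).
Approximate values (kJ/mol): N 1402, O 1314, Cl 1251, Ar 1521, Xe 1170.
So from lowest to highest: Xe < Cl < O < N < Ar.

Xe, Cl, O, N, Ar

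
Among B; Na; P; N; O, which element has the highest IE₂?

IE_2 is the cost of taking one more electron from the +1 cation: B⁺ still has 2 valence electrons; Na⁺ is the bare [Ne] core; P⁺ still has 4 valence electrons; N⁺ still has 4 valence electrons; O⁺ still has 5 valence electrons.
Pulling an electron out of a noble-gas core costs far more than removing a remaining valence electron, so Na sits at the high end of IE_2.
Valence configurations: B⁺ [He]2s², P⁺ [Ne]3s²3p², N⁺ [He]2s²2p², O⁺ [He]2s²2p³.
The numbers (kJ/mol): B 2427, Na 4562, P 1907, N 2856, O 3388.
Hence IE_2: P < B < N < O < Na.

Na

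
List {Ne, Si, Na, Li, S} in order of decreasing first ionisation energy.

Across a period the outer electron is held more tightly (higher IE₁); down a group it sits in a higher shell, more shielded, and comes off more easily.
These span different periods and groups, so the two trends combine.
Li > Na: they share group 1; the group trend gives Li the larger value.
Si > Li: the two effects oppose for this pair; the across-period effect wins (786 vs 520 kJ/mol).
S > Si: both are in period 3; the period trend gives S the larger value.
Ne > S: both effects reinforce here, so Ne is clearly the higher of the two.
Tabulated first ionization energy (kJ/mol): Li 520, Ne 2081, Na 496, Si 786, S 1000.
So from highest to lowest: Ne > S > Si > Li > Na.

Ne, S, Si, Li, Na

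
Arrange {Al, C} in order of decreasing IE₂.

Consider each +1 ion: Al⁺ still has 2 valence electrons; C⁺ still has 3 valence electrons.
All are still removing valence electrons, so compare the +1 ions as you would atoms: IE_2 generally rises across a period (higher Z_eff) and falls down a group (larger shell), subject to the usual subshell exceptions.
Valence configurations: Al⁺ [Ne]3s², C⁺ [He]2s²2p¹.
Approximate IE_2 values (kJ/mol): Al 1817, C 2353.
Overall IE_2 order: Al < C.

C, Al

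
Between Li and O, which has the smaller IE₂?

O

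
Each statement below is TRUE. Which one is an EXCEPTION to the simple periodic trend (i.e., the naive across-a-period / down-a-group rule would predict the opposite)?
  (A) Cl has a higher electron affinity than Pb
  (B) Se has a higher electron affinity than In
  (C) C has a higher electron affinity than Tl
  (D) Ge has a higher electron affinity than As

The general trend: electron affinity increases across a period and decreases down a group.
(A) Cl (period 3, group 17) vs Pb (period 6, group 14): the stated order agrees with the simple trend.
(B) Se (period 4, group 16) vs In (period 5, group 13): the stated order agrees with the simple trend.
(C) C (period 2, group 14) vs Tl (period 6, group 13): the stated order agrees with the simple trend.
(D) Ge (period 4, group 14) vs As (period 4, group 15): the stated order contradicts the simple trend.
The exception is (D): adding an electron to As's half-filled 4p³ is unfavourable, so Ge (4p²) has the more exothermic EA.

(D)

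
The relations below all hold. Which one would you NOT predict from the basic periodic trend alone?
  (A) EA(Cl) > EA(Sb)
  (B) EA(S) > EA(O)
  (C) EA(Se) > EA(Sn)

The general trend: electron affinity increases across a period and decreases down a group.
(A) Cl (period 3, group 17) vs Sb (period 5, group 15): the stated order agrees with the simple trend.
(B) S (period 3, group 16) vs O (period 2, group 16): the stated order contradicts the simple trend.
(C) Se (period 4, group 16) vs Sn (period 5, group 14): the stated order agrees with the simple trend.
The exception is (B): the compact 2p subshell of O repels the added electron more than S's larger 3p does.

(B)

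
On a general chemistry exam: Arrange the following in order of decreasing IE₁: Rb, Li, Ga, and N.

N > Ga > Li > Rb

First ionization energy rises across a period (greater Z_eff holds electrons more tightly) and falls down a group (valence electrons are farther from the nucleus).
Here both period and group differ, so the two effects have to be weighed against each other.
Li > Rb: they share group 1; the group trend gives Li the larger value.
Ga > Li: the two effects oppose for this pair; the across-period effect wins (579 vs 520 kJ/mol).
N > Ga: both effects reinforce here, so N is clearly the higher of the two.
Approximate values (kJ/mol): Li 520, N 1402, Ga 579, Rb 403.
So from highest to lowest: N > Ga > Li > Rb.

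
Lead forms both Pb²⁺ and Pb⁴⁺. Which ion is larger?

Pb²⁺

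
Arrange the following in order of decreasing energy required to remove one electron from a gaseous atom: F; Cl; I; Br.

F > Cl > Br > I

Removing the outermost electron gets harder across a period and easier down a group.
All are in group 17, so first ionization energy increases up the group.
So from highest to lowest: F > Cl > Br > I.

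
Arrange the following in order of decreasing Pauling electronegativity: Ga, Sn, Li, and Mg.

Sn > Ga > Mg > Li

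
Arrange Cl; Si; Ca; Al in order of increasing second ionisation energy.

Consider each +1 ion: Cl⁺ still has 6 valence electrons; Si⁺ still has 3 valence electrons; Ca⁺ still has 1 valence electron; Al⁺ still has 2 valence electrons.
All are still removing valence electrons, so compare the +1 ions as you would atoms: IE_2 generally rises across a period (higher Z_eff) and falls down a group (larger shell), subject to the usual subshell exceptions.
Valence configurations: Cl⁺ [Ne]3s²3p⁴, Si⁺ [Ne]3s²3p¹, Ca⁺ [Ar]4s¹, Al⁺ [Ne]3s².
Si⁺ loses a lone 3p electron whereas Al⁺ must break into a filled 3s² pair, so IE_2(Al) > IE_2(Si) even though Si has the higher nuclear charge.
Approximate IE_2 values (kJ/mol): Cl 2298, Si 1577, Ca 1145, Al 1817.
Hence IE_2: Ca < Si < Al < Cl.

Ca, Si, Al, Cl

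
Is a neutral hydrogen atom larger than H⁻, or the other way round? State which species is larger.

Forming H⁻ adds 1 electron to H. More electron–electron repulsion in the same shell, with unchanged nuclear charge, lets the cloud expand.
An anion is larger than its parent atom: H⁻ > H.

H⁻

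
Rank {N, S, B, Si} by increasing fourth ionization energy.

Si < S < N < B

IE_4 is the cost of taking one more electron from the +3 cation: N³⁺ still has 2 valence electrons; S³⁺ still has 3 valence electrons; B³⁺ is the bare [He] core; Si³⁺ still has 1 valence electron.
Breaking into a closed-shell core is much more expensive than removing a leftover valence electron — B has the largest IE_4 here.
Valence configurations: N³⁺ [He]2s², S³⁺ [Ne]3s²3p¹, Si³⁺ [Ne]3s¹.
Approximate IE_4 values (kJ/mol): N 7475, S 4556, B 25026, Si 4356.
Putting it together, IE_4: Si < S < N < B.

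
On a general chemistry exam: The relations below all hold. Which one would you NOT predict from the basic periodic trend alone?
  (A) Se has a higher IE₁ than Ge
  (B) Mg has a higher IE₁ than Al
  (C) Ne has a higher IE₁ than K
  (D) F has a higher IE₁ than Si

(B)

The general trend: IE₁ increases across a period and decreases down a group.
(A) Se (period 4, group 16) vs Ge (period 4, group 14): the stated order agrees with the simple trend.
(B) Mg (period 3, group 2) vs Al (period 3, group 13): the stated order contradicts the simple trend.
(C) Ne (period 2, group 18) vs K (period 4, group 1): the stated order agrees with the simple trend.
(D) F (period 2, group 17) vs Si (period 3, group 14): the stated order agrees with the simple trend.
The exception is (B): Al's single 3p electron is easier to remove than one from Mg's filled 3s².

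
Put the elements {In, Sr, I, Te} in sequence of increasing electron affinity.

Sr < In < Te < I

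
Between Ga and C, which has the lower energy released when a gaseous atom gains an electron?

Ga

C is in period 2, group 14; Ga is in period 4, group 13.
EA tends to increase across a period and decrease down a group, though the pattern is less regular than for IE or radius.
Neither a single period nor a single group — weigh both effects.
C > Ga: relative to Ga, both the across-period and down-group shifts push C's electron affinity up.
For reference (kJ/mol): C 122, Ga 29.
So Ga has the lower energy released when a gaseous atom gains an electron (Ga < C).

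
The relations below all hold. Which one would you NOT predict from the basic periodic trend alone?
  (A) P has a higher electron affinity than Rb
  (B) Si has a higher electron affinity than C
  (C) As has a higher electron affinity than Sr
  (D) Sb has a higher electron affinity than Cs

The general trend: electron affinity increases across a period and decreases down a group.
(A) P (period 3, group 15) vs Rb (period 5, group 1): the stated order agrees with the simple trend.
(B) Si (period 3, group 14) vs C (period 2, group 14): the stated order contradicts the simple trend.
(C) As (period 4, group 15) vs Sr (period 5, group 2): the stated order agrees with the simple trend.
(D) Sb (period 5, group 15) vs Cs (period 6, group 1): the stated order agrees with the simple trend.
The exception is (B): Si's larger, more diffuse 3p orbitals accept an added electron slightly more readily than C's compact 2p.

(B)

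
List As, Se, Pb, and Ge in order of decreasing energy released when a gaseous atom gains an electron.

Se > Ge > As > Pb

EA tends to increase across a period and decrease down a group, though the pattern is less regular than for IE or radius.
These span different periods and groups, so the two trends combine.
As > Pb: both effects reinforce here, so As is clearly the higher of the two.
Ge > As: this pair runs against the simple trend — see the exception note.
Se > Ge: Se lies to the right of Ge in period 4, so the across-period effect alone puts Se higher.
Note the exception: Ge has a higher electron affinity than As, contrary to the simple trend — adding an electron to As's half-filled 4p³ is unfavourable, so Ge (4p²) has the more exothermic EA.
Tabulated electron affinity (kJ/mol): Ge 119, As 78, Se 195, Pb 35.
So from highest to lowest: Se > Ge > As > Pb.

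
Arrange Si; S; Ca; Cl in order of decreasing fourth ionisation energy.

Consider each +3 ion: Si³⁺ still has 1 valence electron; S³⁺ still has 3 valence electrons; Ca³⁺ is already 1 electron into the core; Cl³⁺ still has 4 valence electrons.
Breaking into a closed-shell core is much more expensive than removing a leftover valence electron — Ca has the largest IE_4 here.
Valence configurations: Si³⁺ [Ne]3s¹, S³⁺ [Ne]3s²3p¹, Cl³⁺ [Ne]3s²3p².
Approximate IE_4 values (kJ/mol): Si 4356, S 4556, Ca 6491, Cl 5159.
Putting it together, IE_4: Si < S < Cl < Ca.

Ca > Cl > S > Si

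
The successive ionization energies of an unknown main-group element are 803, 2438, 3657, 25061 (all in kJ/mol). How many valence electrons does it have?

Look for the largest jump between consecutive ionization energies: IE4/IE3 ≈ 6.9, far larger than any earlier ratio.
That jump marks the point where a core electron is being removed. So the atom has 3 valence electrons.

3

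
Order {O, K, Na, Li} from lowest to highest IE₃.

Consider each +2 ion: O²⁺ still has 4 valence electrons; K²⁺ is already 1 electron into the core; Na²⁺ is already 1 electron into the core; Li²⁺ is already 1 electron into the core.
Usually core removal costs more than valence removal, but here the competition is close: a tightly held n=2 valence electron can cost more to remove than an n=3 core electron, so the actual values have to decide it.
Approximate IE_3 values (kJ/mol): O 5300, K 4420, Na 6910, Li 11815.
So the third ionization energies run K < O < Na < Li.

K, O, Na, Li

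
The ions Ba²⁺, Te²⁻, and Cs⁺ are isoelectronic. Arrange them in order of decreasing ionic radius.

All of these have 54 electrons, so size is governed by nuclear charge alone: the more protons, the stronger the pull on the same electron cloud, and the smaller the ion.
Nuclear charges: Ba²⁺ (Z=56), Cs⁺ (Z=55), Te²⁻ (Z=52).
Largest to smallest: Te²⁻ > Cs⁺ > Ba²⁺.

Te²⁻, Cs⁺, Ba²⁺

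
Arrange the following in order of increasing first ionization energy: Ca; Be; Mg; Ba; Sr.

Ba, Sr, Ca, Mg, Be

Removing the outermost electron gets harder across a period and easier down a group.
All are in group 2, so first ionization energy increases up the group.
So from lowest to highest: Ba < Sr < Ca < Mg < Be.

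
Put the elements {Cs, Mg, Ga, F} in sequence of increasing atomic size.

Moving right in a period, electrons are added to the same shell under a stronger nuclear pull, so atoms get smaller; moving down, a new shell is opened and atoms get larger.
Here both period and group differ, so the two effects have to be weighed against each other.
Ga > F: relative to F, both the across-period and down-group shifts push Ga's atomic radius up.
Mg > Ga: the two effects oppose for this pair; the across-period effect wins (139 vs 124 pm).
Cs > Mg: both effects reinforce here, so Cs is clearly the larger of the two.
Approximate values (pm): F 64, Mg 139, Ga 124, Cs 232.
So from smallest to largest: F < Ga < Mg < Cs.

F < Ga < Mg < Cs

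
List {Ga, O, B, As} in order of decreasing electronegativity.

O > As > B > Ga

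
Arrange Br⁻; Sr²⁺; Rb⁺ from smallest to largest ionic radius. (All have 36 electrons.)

All of these have 36 electrons, so size is governed by nuclear charge alone: the more protons, the stronger the pull on the same electron cloud, and the smaller the ion.
Nuclear charges: Sr²⁺ (Z=38), Rb⁺ (Z=37), Br⁻ (Z=35).
Smallest to largest: Sr²⁺ < Rb⁺ < Br⁻.

Sr²⁺ < Rb⁺ < Br⁻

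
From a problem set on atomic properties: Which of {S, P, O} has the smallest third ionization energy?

P

IE_3 is the cost of taking one more electron from the +2 cation: S²⁺ still has 4 valence electrons; P²⁺ still has 3 valence electrons; O²⁺ still has 4 valence electrons.
All are still removing valence electrons, so compare the +2 ions as you would atoms: IE_3 generally rises across a period (higher Z_eff) and falls down a group (larger shell), subject to the usual subshell exceptions.
Valence configurations: S²⁺ [Ne]3s²3p², P²⁺ [Ne]3s²3p¹, O²⁺ [He]2s²2p².
Approximate IE_3 values (kJ/mol): S 3357, P 2914, O 5300.
Putting it together, IE_3: P < S < O.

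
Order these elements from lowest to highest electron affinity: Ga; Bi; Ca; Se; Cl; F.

Ca < Ga < Bi < Se < F < Cl

F is in period 2, group 17; Cl is in period 3, group 17; Ca is in period 4, group 2; Ga is in period 4, group 13; Se is in period 4, group 16; Bi is in period 6, group 15.
Electron affinity generally becomes more exothermic across a period toward the halogens and less exothermic down a group.
Here both period and group differ, so the two effects have to be weighed against each other.
Ga > Ca: Ga lies to the right of Ca in period 4, so the across-period effect alone puts Ga higher.
Bi > Ga: period and group pull opposite ways; the across-period shift dominates (91 vs 29 kJ/mol).
Se > Bi: relative to Bi, both the across-period and down-group shifts push Se's electron affinity up.
F > Se: both effects reinforce here, so F is clearly the higher of the two.
Cl > F: this pair runs against the simple trend — see the exception note.
Note the exception: Cl has a higher electron affinity than F, contrary to the simple trend — F's small 2p subshell makes the incoming electron feel strong e⁻–e⁻ repulsion, so Cl actually releases more energy on gaining an electron.
Approximate values (kJ/mol): F 328, Cl 349, Ca 2, Ga 29, Se 195, Bi 91.
So from lowest to highest: Ca < Ga < Bi < Se < F < Cl.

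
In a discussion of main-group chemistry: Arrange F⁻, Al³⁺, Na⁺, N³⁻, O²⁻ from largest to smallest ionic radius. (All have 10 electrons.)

N³⁻ > O²⁻ > F⁻ > Na⁺ > Al³⁺

All of these have 10 electrons, so size is governed by nuclear charge alone: the more protons, the stronger the pull on the same electron cloud, and the smaller the ion.
Nuclear charges: Al³⁺ (Z=13), Na⁺ (Z=11), F⁻ (Z=9), O²⁻ (Z=8), N³⁻ (Z=7).
Largest to smallest: N³⁻ > O²⁻ > F⁻ > Na⁺ > Al³⁺.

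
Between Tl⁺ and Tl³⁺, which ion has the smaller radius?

Tl³⁺

Both ions have Z = 81 protons, but Tl³⁺ has lost more electrons, so its remaining electrons feel a larger effective nuclear charge per electron and are pulled in more tightly.
Higher positive charge → smaller ion, so Tl⁺ > Tl³⁺.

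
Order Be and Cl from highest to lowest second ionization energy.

Cl, Be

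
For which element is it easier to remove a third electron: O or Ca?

After 2 electrons have been removed, what remains? O²⁺ still has 4 valence electrons; Ca²⁺ is the bare [Ar] core.
Usually core removal costs more than valence removal, but here the competition is close: a tightly held n=2 valence electron can cost more to remove than an n=3 core electron, so the actual values have to decide it.
Approximate IE_3 values (kJ/mol): O 5300, Ca 4912.
Overall IE_3 order: Ca < O.

Ca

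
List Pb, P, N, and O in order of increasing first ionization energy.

N is in period 2, group 15; O is in period 2, group 16; P is in period 3, group 15; Pb is in period 6, group 14.
Removing the outermost electron gets harder across a period and easier down a group.
Here both period and group differ, so the two effects have to be weighed against each other.
P > Pb: both effects reinforce here, so P is clearly the higher of the two.
O > P: relative to P, both the across-period and down-group shifts push O's first ionization energy up.
N > O: this pair runs against the simple trend — see the exception note.
Note the exception: N has a higher first ionization energy than O, contrary to the simple trend — pairing an electron in O's 2p⁴ costs repulsion energy, so O ionizes more easily than half-filled N (2p³).
For reference (kJ/mol): N 1402, O 1314, P 1012, Pb 716.
So from lowest to highest: Pb < P < O < N.

Pb < P < O < N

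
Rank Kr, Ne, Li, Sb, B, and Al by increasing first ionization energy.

Li < Al < B < Sb < Kr < Ne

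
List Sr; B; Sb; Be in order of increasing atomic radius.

Be is in period 2, group 2; B is in period 2, group 13; Sr is in period 5, group 2; Sb is in period 5, group 15.
Radius decreases left→right (rising Z_eff, same n) and increases top→bottom (higher n).
Here both period and group differ, so the two effects have to be weighed against each other.
Be > B: Be lies to the left of B in period 2, so the across-period effect alone puts Be larger.
Sb > Be: period and group pull opposite ways; the down-group shift dominates (140 vs 102 pm).
Sr > Sb: both are in period 5; the period trend gives Sr the larger value.
Tabulated atomic radius (pm): Be 102, B 85, Sr 185, Sb 140.
So from smallest to largest: B < Be < Sb < Sr.

B, Be, Sb, Sr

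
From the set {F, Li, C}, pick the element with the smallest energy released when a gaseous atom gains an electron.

Li is in period 2, group 1; C is in period 2, group 14; F is in period 2, group 17.
Adding an electron releases more energy for atoms nearer the top right (short of the noble gases).
All lie in period 2, so electron affinity increases left to right.
The smallest energy released when a gaseous atom gains an electron among these belongs to Li.

Li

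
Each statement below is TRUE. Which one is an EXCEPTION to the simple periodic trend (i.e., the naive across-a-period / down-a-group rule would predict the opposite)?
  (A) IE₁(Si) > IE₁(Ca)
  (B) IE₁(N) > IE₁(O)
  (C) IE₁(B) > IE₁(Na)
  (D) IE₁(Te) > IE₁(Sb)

The general trend: first ionisation energy increases across a period and decreases down a group.
(A) Si (period 3, group 14) vs Ca (period 4, group 2): the stated order agrees with the simple trend.
(B) N (period 2, group 15) vs O (period 2, group 16): the stated order contradicts the simple trend.
(C) B (period 2, group 13) vs Na (period 3, group 1): the stated order agrees with the simple trend.
(D) Te (period 5, group 16) vs Sb (period 5, group 15): the stated order agrees with the simple trend.
The exception is (B): pairing an electron in O's 2p⁴ costs repulsion energy, so O ionizes more easily than half-filled N (2p³).

(B)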